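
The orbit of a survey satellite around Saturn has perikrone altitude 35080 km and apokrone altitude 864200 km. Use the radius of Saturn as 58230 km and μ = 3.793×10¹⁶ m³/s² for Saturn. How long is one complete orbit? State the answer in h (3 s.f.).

T ≈ 103 h

r_p = 58230 + 35080 = 93310 km = 9.3310×10⁷ m.
r_a = 58230 + 864200 = 922430 km = 9.2243×10⁸ m.
Semi-major axis a = (r_p + r_a)/2 = (93310 + 9.2243×10⁵)/2 = 5.0787×10⁵ km = 5.079×10⁸ m.
By Kepler's third law T = 2π√(a³/μ) = 2π × 5.877×10⁴ = 3.692×10⁵ s.
= 102.6 h.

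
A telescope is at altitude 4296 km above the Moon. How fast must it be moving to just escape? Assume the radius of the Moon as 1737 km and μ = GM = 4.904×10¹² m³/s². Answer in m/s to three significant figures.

r = 1737 + 4296 = 6033.0 km = 6.0330×10⁶ m.
Escape speed v_esc = √(2μ/r) = √(2 × 4.904×10¹² / 6.033×10⁶) = √(1.626×10⁶) = 1275 m/s.

v_esc ≈ 1280 m/s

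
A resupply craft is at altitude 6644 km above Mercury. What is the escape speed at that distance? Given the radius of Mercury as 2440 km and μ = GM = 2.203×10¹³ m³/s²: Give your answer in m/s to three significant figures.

v_esc ≈ 2200 m/s

r = 2440 + 6644 = 9084.0 km = 9.0840×10⁶ m.
Escape speed v_esc = √(2μ/r) = √(2 × 2.203×10¹³ / 9.084×10⁶) = √(4.850×10⁶) = 2202 m/s.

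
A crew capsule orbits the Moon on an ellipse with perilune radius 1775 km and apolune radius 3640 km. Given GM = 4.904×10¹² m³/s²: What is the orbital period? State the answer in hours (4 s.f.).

Semi-major axis a = (r_p + r_a)/2 = (1775.0 + 3640.0)/2 = 2707.5 km = 2.708×10⁶ m.
By Kepler's third law T = 2π√(a³/μ) = 2π × 2.012×10³ = 1.264×10⁴ s.
= 3.511 hours.

T ≈ 3.511 hours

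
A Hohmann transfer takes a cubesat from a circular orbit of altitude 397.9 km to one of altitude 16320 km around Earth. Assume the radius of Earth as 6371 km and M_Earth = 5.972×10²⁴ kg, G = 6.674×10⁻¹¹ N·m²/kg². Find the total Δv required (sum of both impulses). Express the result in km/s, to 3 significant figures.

Δv_total ≈ 3.20 km/s

μ = GM = 6.674×10⁻¹¹ × 5.972×10²⁴ = 3.986×10¹⁴ m³/s².
r₁ = 6371 + 397.9 = 6768.9 km = 6.7689×10⁶ m.
r₂ = 6371 + 16320 = 22691 km = 2.2691×10⁷ m.
Transfer ellipse a_t = (r₁ + r₂)/2 = 1.473×10⁷ m.
At r₁: circular v_c1 = √(μ/r₁) = 7674 m/s; transfer-perigee v_p = √[μ(2/r₁ − 1/a_t)] = 9524 m/s.
Δv₁ = v_p − v_c1 = 1851 m/s.
At r₂: circular v_c2 = √(μ/r₂) = 4191 m/s; transfer-apogee v_a = √[μ(2/r₂ − 1/a_t)] = 2841 m/s.
Δv₂ = v_c2 − v_a = 1350 m/s.
Total Δv = Δv₁ + Δv₂ = 3201 m/s = 3.201 km/s.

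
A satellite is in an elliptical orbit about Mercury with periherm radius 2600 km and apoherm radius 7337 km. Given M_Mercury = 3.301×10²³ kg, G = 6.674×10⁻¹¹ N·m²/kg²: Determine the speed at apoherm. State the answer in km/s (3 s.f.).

μ = GM = 6.674×10⁻¹¹ × 3.301×10²³ = 2.203×10¹³ m³/s².
Semi-major axis a = (r_p + r_a)/2 = 4968.5 km = 4.968×10⁶ m.
Vis-viva: v² = μ(2/r − 1/a) = 2.203×10¹³ × (2.726×10⁻⁷ − 2.013×10⁻⁷) = 1.571×10⁶ m²/s².
v = 1254 m/s = 1.254 km/s.

v ≈ 1.25 km/s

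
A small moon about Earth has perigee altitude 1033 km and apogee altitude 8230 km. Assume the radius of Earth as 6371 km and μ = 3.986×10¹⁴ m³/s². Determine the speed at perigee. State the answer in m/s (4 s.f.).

r_p = 6371 + 1033 = 7404.0 km = 7.4040×10⁶ m.
r_a = 6371 + 8230 = 14601 km = 1.4601×10⁷ m.
Semi-major axis a = (r_p + r_a)/2 = 11002 km = 1.100×10⁷ m.
Vis-viva: v² = μ(2/r − 1/a) = 3.986×10¹⁴ × (2.701×10⁻⁷ − 9.089×10⁻⁸) = 7.144×10⁷ m²/s².
v = 8452 m/s.

v ≈ 8452 m/s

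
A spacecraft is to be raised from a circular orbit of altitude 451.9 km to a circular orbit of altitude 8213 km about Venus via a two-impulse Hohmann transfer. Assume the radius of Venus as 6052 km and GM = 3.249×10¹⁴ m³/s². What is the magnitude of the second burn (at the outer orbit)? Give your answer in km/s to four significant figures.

Δv ≈ 0.9955 km/s

r₁ = 6052 + 451.9 = 6503.9 km = 6.5039×10⁶ m.
r₂ = 6052 + 8213 = 14265 km = 1.4265×10⁷ m.
Transfer ellipse a_t = (r₁ + r₂)/2 = 1.038×10⁷ m.
At r₁: circular v_c1 = √(μ/r₁) = 7068 m/s; transfer-periapsis v_p = √[μ(2/r₁ − 1/a_t)] = 8284 m/s.
At r₂: circular v_c2 = √(μ/r₂) = 4772 m/s; transfer-apoapsis v_a = √[μ(2/r₂ − 1/a_t)] = 3777 m/s.
Δv₂ = v_c2 − v_a = 995.5 m/s.
= 0.9955 km/s.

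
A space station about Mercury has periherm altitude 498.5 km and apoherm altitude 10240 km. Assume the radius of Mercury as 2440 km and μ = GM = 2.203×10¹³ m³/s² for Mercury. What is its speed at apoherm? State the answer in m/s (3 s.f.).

v ≈ 809 m/s

r_p = 2440 + 498.5 = 2938.5 km = 2.9385×10⁶ m.
r_a = 2440 + 10240 = 12680 km = 1.2680×10⁷ m.
Semi-major axis a = (r_p + r_a)/2 = 7809.2 km = 7.809×10⁶ m.
Vis-viva: v² = μ(2/r − 1/a) = 2.203×10¹³ × (1.577×10⁻⁷ − 1.281×10⁻⁷) = 6.537×10⁵ m²/s².
v = 808.5 m/s.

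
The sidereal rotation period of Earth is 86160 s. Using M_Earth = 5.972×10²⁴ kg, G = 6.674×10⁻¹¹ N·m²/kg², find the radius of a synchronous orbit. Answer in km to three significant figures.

r_sync ≈ 42200 km

μ = GM = 6.674×10⁻¹¹ × 5.972×10²⁴ = 3.986×10¹⁴ m³/s².
A synchronous orbit has period T, so by Kepler's third law a = (μT²/4π²)^(1/3).
μT²/4π² = 3.986×10¹⁴ × (8.616×10⁴)² / 39.48 = 7.495×10²² m³.
a = 4.216×10⁷ m = 42162 km.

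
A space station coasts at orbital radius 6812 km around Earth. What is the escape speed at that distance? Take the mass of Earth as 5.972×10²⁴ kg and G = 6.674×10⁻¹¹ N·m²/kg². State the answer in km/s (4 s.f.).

v_esc ≈ 10.82 km/s

μ = GM = 6.674×10⁻¹¹ × 5.972×10²⁴ = 3.986×10¹⁴ m³/s².
r = 6812 km = 6.812×10⁶ m.
Escape speed v_esc = √(2μ/r) = √(2 × 3.986×10¹⁴ / 6.812×10⁶) = √(1.170×10⁸) = 10820 m/s.
= 10.82 km/s.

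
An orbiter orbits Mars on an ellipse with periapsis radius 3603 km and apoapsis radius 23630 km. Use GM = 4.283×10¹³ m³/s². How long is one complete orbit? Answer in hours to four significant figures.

T ≈ 13.40 hours

Semi-major axis a = (r_p + r_a)/2 = (3603.0 + 23630)/2 = 13616 km = 1.362×10⁷ m.
By Kepler's third law T = 2π√(a³/μ) = 2π × 7.678×10³ = 4.824×10⁴ s.
= 13.40 hours.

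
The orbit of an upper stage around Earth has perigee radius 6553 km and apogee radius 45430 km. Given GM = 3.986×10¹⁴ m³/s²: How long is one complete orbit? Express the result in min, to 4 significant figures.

Semi-major axis a = (r_p + r_a)/2 = (6553.0 + 45430)/2 = 25992 km = 2.599×10⁷ m.
By Kepler's third law T = 2π√(a³/μ) = 2π × 6.637×10³ = 4.170×10⁴ s.
= 695.0 min.

T ≈ 695.0 min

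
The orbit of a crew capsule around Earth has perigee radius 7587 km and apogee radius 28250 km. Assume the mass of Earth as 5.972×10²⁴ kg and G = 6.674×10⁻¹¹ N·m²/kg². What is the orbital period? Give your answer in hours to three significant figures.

T ≈ 6.63 hours

μ = GM = 6.674×10⁻¹¹ × 5.972×10²⁴ = 3.986×10¹⁴ m³/s².
Semi-major axis a = (r_p + r_a)/2 = (7587.0 + 28250)/2 = 17918 km = 1.792×10⁷ m.
By Kepler's third law T = 2π√(a³/μ) = 2π × 3.799×10³ = 2.387×10⁴ s.
= 6.631 hours.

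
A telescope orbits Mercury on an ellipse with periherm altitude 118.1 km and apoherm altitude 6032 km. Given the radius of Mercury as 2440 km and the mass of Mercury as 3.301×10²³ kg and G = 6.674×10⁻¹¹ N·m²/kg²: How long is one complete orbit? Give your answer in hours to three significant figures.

T ≈ 4.82 hours

μ = GM = 6.674×10⁻¹¹ × 3.301×10²³ = 2.203×10¹³ m³/s².
r_p = 2440 + 118.1 = 2558.1 km = 2.5581×10⁶ m.
r_a = 2440 + 6032 = 8472.0 km = 8.4720×10⁶ m.
Semi-major axis a = (r_p + r_a)/2 = (2558.1 + 8472.0)/2 = 5515.1 km = 5.515×10⁶ m.
By Kepler's third law T = 2π√(a³/μ) = 2π × 2.759×10³ = 1.734×10⁴ s.
= 4.816 hours.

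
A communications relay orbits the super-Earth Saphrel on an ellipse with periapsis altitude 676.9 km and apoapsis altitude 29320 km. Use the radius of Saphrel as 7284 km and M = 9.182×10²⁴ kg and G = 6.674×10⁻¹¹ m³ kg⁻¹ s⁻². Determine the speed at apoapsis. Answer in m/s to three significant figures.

v ≈ 2450 m/s

μ = GM = 6.674×10⁻¹¹ × 9.182×10²⁴ = 6.128×10¹⁴ m³/s².
r_p = 7284 + 676.9 = 7960.9 km = 7.9609×10⁶ m.
r_a = 7284 + 29320 = 36604 km = 3.6604×10⁷ m.
Semi-major axis a = (r_p + r_a)/2 = 22282 km = 2.228×10⁷ m.
Vis-viva: v² = μ(2/r − 1/a) = 6.128×10¹⁴ × (5.464×10⁻⁸ − 4.488×10⁻⁸) = 5.981×10⁶ m²/s².
v = 2446 m/s.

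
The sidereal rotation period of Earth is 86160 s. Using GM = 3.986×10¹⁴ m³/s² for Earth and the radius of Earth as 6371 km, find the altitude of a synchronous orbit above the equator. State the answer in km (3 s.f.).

A synchronous orbit has period T, so by Kepler's third law a = (μT²/4π²)^(1/3).
μT²/4π² = 3.986×10¹⁴ × (8.616×10⁴)² / 39.48 = 7.495×10²² m³.
a = 4.216×10⁷ m = 42163 km.
Altitude h = a − R = 42163 − 6371 = 35792 km.

h_sync ≈ 35800 km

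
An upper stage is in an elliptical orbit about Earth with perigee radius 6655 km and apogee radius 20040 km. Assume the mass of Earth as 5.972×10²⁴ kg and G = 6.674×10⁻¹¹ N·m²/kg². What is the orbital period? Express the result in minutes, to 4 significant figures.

μ = GM = 6.674×10⁻¹¹ × 5.972×10²⁴ = 3.986×10¹⁴ m³/s².
Semi-major axis a = (r_p + r_a)/2 = (6655.0 + 20040)/2 = 13348 km = 1.335×10⁷ m.
By Kepler's third law T = 2π√(a³/μ) = 2π × 2.443×10³ = 1.535×10⁴ s.
= 255.8 minutes.

T ≈ 255.8 minutes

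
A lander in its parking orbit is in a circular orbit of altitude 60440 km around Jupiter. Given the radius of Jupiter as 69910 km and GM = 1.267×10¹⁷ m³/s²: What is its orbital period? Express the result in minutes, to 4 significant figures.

r = 69910 + 60440 = 130350 km = 1.3035×10⁸ m.
Kepler's third law: T = 2π√(r³/μ) = 2π√((1.304×10⁸)³ / 1.267×10¹⁷).
r³/μ = 1.748×10⁷ s², so T = 2π × 4.181×10³ = 2.627×10⁴ s.
Converting: 2.627×10⁴ s ÷ 60.00 = 437.8 minutes.

T ≈ 437.8 minutes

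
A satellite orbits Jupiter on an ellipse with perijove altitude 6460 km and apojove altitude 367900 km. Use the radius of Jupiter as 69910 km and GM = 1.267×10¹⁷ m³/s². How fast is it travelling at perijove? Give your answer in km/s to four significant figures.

r_p = 69910 + 6460 = 76370 km = 7.6370×10⁷ m.
r_a = 69910 + 367900 = 437810 km = 4.3781×10⁸ m.
Semi-major axis a = (r_p + r_a)/2 = 2.5709×10⁵ km = 2.571×10⁸ m.
Vis-viva: v² = μ(2/r − 1/a) = 1.267×10¹⁷ × (2.619×10⁻⁸ − 3.890×10⁻⁹) = 2.825×10⁹ m²/s².
v = 53150 m/s = 53.15 km/s.

v ≈ 53.15 km/s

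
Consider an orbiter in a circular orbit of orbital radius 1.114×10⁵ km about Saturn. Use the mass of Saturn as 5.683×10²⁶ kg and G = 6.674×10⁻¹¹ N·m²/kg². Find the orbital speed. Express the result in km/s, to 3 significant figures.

v ≈ 18.5 km/s

μ = GM = 6.674×10⁻¹¹ × 5.683×10²⁶ = 3.793×10¹⁶ m³/s².
r = 1.114×10⁵ km = 1.114×10⁸ m.
For a circular orbit v = √(μ/r) = √(3.793×10¹⁶ / 1.114×10⁸) = √(3.405×10⁸) = 18450 m/s.
That is 18.45 km/s.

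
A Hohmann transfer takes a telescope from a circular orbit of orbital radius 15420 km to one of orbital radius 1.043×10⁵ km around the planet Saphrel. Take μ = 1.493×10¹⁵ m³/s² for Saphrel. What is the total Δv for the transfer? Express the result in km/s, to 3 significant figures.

r₁ = 15420 km = 1.542×10⁷ m.
r₂ = 1.043×10⁵ km = 1.043×10⁸ m.
Transfer ellipse a_t = (r₁ + r₂)/2 = 5.986×10⁷ m.
At r₁: circular v_c1 = √(μ/r₁) = 9840 m/s; transfer-periapsis v_p = √[μ(2/r₁ − 1/a_t)] = 12990 m/s.
Δv₁ = v_p − v_c1 = 3149 m/s.
At r₂: circular v_c2 = √(μ/r₂) = 3783 m/s; transfer-apoapsis v_a = √[μ(2/r₂ − 1/a_t)] = 1920 m/s.
Δv₂ = v_c2 − v_a = 1863 m/s.
Total Δv = Δv₁ + Δv₂ = 5012 m/s = 5.012 km/s.

Δv_total ≈ 5.01 km/s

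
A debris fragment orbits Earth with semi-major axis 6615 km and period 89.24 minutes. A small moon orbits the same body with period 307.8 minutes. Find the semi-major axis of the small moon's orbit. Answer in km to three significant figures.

a₂ ≈ 15100 km

Kepler's third law: a³ ∝ T², so a₂ = a₁ (T₂/T₁)^(2/3).
T₂/T₁ = 3.449, (T₂/T₁)^(2/3) = 2.283.
a₂ = 6615 × 2.283 = 15100 km.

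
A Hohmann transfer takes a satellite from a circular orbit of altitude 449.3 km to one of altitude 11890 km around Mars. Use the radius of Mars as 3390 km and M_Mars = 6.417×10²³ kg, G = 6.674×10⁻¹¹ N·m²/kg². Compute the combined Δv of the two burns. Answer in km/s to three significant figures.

Δv_total ≈ 1.50 km/s

μ = GM = 6.674×10⁻¹¹ × 6.417×10²³ = 4.283×10¹³ m³/s².
r₁ = 3390 + 449.3 = 3839.3 km = 3.8393×10⁶ m.
r₂ = 3390 + 11890 = 15280 km = 1.5280×10⁷ m.
Transfer ellipse a_t = (r₁ + r₂)/2 = 9.560×10⁶ m.
At r₁: circular v_c1 = √(μ/r₁) = 3340 m/s; transfer-periapsis v_p = √[μ(2/r₁ − 1/a_t)] = 4223 m/s.
Δv₁ = v_p − v_c1 = 882.6 m/s.
At r₂: circular v_c2 = √(μ/r₂) = 1674 m/s; transfer-apoapsis v_a = √[μ(2/r₂ − 1/a_t)] = 1061 m/s.
Δv₂ = v_c2 − v_a = 613.2 m/s.
Total Δv = Δv₁ + Δv₂ = 1496 m/s = 1.496 km/s.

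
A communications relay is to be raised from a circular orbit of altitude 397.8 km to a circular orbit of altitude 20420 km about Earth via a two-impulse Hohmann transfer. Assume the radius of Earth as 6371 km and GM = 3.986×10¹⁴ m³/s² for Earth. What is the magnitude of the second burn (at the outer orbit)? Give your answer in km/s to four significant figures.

r₁ = 6371 + 397.8 = 6768.8 km = 6.7688×10⁶ m.
r₂ = 6371 + 20420 = 26791 km = 2.6791×10⁷ m.
Transfer ellipse a_t = (r₁ + r₂)/2 = 1.678×10⁷ m.
At r₁: circular v_c1 = √(μ/r₁) = 7674 m/s; transfer-perigee v_p = √[μ(2/r₁ − 1/a_t)] = 9696 m/s.
At r₂: circular v_c2 = √(μ/r₂) = 3857 m/s; transfer-apogee v_a = √[μ(2/r₂ − 1/a_t)] = 2450 m/s.
Δv₂ = v_c2 − v_a = 1407 m/s.
= 1.407 km/s.

Δv ≈ 1.407 km/s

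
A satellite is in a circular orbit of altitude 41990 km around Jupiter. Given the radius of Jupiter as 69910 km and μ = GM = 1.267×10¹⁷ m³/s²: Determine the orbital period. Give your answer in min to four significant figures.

T ≈ 348.2 min

r = 69910 + 41990 = 111900 km = 1.1190×10⁸ m.
Kepler's third law: T = 2π√(r³/μ) = 2π√((1.119×10⁸)³ / 1.267×10¹⁷).
r³/μ = 1.106×10⁷ s², so T = 2π × 3.325×10³ = 2.089×10⁴ s.
Converting: 2.089×10⁴ s ÷ 60.00 = 348.2 min.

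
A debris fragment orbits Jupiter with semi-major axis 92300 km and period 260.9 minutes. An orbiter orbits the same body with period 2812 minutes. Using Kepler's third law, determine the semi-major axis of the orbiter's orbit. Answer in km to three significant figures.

Kepler's third law: a³ ∝ T², so a₂ = a₁ (T₂/T₁)^(2/3).
T₂/T₁ = 10.78, (T₂/T₁)^(2/3) = 4.879.
a₂ = 92300 × 4.879 = 4.504×10⁵ km.

a₂ ≈ 4.50×10⁵ km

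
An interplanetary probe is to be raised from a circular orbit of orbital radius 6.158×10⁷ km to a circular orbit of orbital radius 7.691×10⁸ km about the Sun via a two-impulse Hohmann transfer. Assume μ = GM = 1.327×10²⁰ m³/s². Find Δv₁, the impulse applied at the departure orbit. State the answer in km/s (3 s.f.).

r₁ = 6.158×10⁷ km = 6.158×10¹⁰ m.
r₂ = 7.691×10⁸ km = 7.691×10¹¹ m.
Transfer ellipse a_t = (r₁ + r₂)/2 = 4.153×10¹¹ m.
At r₁: circular v_c1 = √(μ/r₁) = 46420 m/s; transfer-perihelion v_p = √[μ(2/r₁ − 1/a_t)] = 63170 m/s.
Δv₁ = v_p − v_c1 = 16750 m/s.
= 16.75 km/s.

Δv ≈ 16.7 km/s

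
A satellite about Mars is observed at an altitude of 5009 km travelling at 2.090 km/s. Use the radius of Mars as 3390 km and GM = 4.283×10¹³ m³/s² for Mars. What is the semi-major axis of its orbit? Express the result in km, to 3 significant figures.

r = 3390 + 5009 = 8399.0 km = 8.399×10⁶ m.
Specific orbital energy ε = v²/2 − μ/r = (2090)²/2 − 4.283×10¹³/8.399×10⁶ = -2.915×10⁶ J/kg.
Since ε = −μ/(2a), a = −μ/(2ε) = 7.346×10⁶ m = 7345.6 km.

a ≈ 7350 km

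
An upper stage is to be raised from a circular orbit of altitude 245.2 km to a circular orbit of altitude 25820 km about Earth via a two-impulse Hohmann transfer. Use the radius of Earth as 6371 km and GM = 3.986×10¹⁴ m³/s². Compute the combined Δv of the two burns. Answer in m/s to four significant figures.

Δv_total ≈ 3700 m/s

r₁ = 6371 + 245.2 = 6616.2 km = 6.6162×10⁶ m.
r₂ = 6371 + 25820 = 32191 km = 3.2191×10⁷ m.
Transfer ellipse a_t = (r₁ + r₂)/2 = 1.940×10⁷ m.
At r₁: circular v_c1 = √(μ/r₁) = 7762 m/s; transfer-perigee v_p = √[μ(2/r₁ − 1/a_t)] = 9997 m/s.
Δv₁ = v_p − v_c1 = 2236 m/s.
At r₂: circular v_c2 = √(μ/r₂) = 3519 m/s; transfer-apogee v_a = √[μ(2/r₂ − 1/a_t)] = 2055 m/s.
Δv₂ = v_c2 − v_a = 1464 m/s.
Total Δv = Δv₁ + Δv₂ = 3700 m/s.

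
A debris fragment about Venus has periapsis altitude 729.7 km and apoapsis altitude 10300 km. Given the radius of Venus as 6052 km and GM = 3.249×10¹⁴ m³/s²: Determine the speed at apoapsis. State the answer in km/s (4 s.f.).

r_p = 6052 + 729.7 = 6781.7 km = 6.7817×10⁶ m.
r_a = 6052 + 10300 = 16352 km = 1.6352×10⁷ m.
Semi-major axis a = (r_p + r_a)/2 = 11567 km = 1.157×10⁷ m.
Vis-viva: v² = μ(2/r − 1/a) = 3.249×10¹⁴ × (1.223×10⁻⁷ − 8.645×10⁻⁸) = 1.165×10⁷ m²/s².
v = 3413 m/s = 3.413 km/s.

v ≈ 3.413 km/s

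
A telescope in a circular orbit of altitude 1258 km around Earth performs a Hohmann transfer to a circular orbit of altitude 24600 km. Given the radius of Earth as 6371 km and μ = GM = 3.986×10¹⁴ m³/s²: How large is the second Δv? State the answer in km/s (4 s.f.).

r₁ = 6371 + 1258 = 7629.0 km = 7.6290×10⁶ m.
r₂ = 6371 + 24600 = 30971 km = 3.0971×10⁷ m.
Transfer ellipse a_t = (r₁ + r₂)/2 = 1.930×10⁷ m.
At r₁: circular v_c1 = √(μ/r₁) = 7228 m/s; transfer-perigee v_p = √[μ(2/r₁ − 1/a_t)] = 9157 m/s.
At r₂: circular v_c2 = √(μ/r₂) = 3587 m/s; transfer-apogee v_a = √[μ(2/r₂ − 1/a_t)] = 2256 m/s.
Δv₂ = v_c2 − v_a = 1332 m/s.
= 1.332 km/s.

Δv ≈ 1.332 km/s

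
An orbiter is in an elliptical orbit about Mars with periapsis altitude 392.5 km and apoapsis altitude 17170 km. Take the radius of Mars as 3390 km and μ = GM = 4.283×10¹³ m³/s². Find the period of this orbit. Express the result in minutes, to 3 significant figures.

r_p = 3390 + 392.5 = 3782.5 km = 3.7825×10⁶ m.
r_a = 3390 + 17170 = 20560 km = 2.0560×10⁷ m.
Semi-major axis a = (r_p + r_a)/2 = (3782.5 + 20560)/2 = 12171 km = 1.217×10⁷ m.
By Kepler's third law T = 2π√(a³/μ) = 2π × 6.488×10³ = 4.077×10⁴ s.
= 679.4 minutes.

T ≈ 679 minutes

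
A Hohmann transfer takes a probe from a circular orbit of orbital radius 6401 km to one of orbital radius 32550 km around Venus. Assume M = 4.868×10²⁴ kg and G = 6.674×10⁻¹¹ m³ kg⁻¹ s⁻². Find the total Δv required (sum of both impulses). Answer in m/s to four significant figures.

μ = GM = 6.674×10⁻¹¹ × 4.868×10²⁴ = 3.249×10¹⁴ m³/s².
r₁ = 6401 km = 6.401×10⁶ m.
r₂ = 32550 km = 3.255×10⁷ m.
Transfer ellipse a_t = (r₁ + r₂)/2 = 1.948×10⁷ m.
At r₁: circular v_c1 = √(μ/r₁) = 7124 m/s; transfer-periapsis v_p = √[μ(2/r₁ − 1/a_t)] = 9210 m/s.
Δv₁ = v_p − v_c1 = 2086 m/s.
At r₂: circular v_c2 = √(μ/r₂) = 3159 m/s; transfer-apoapsis v_a = √[μ(2/r₂ − 1/a_t)] = 1811 m/s.
Δv₂ = v_c2 − v_a = 1348 m/s.
Total Δv = Δv₁ + Δv₂ = 3434 m/s.

Δv_total ≈ 3434 m/s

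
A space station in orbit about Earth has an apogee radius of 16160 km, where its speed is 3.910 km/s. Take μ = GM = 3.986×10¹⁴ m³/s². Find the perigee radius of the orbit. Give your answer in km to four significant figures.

perigee radius ≈ 7257 km

r_a = 1.616×10⁷ m.
Specific energy ε = v²/2 − μ/r = -1.702×10⁷ J/kg, so a = −μ/(2ε) = 1.171×10⁷ m.
The apsides satisfy r_p + r_a = 2a, so the perigee radius is 2a − r_a = 7.257×10⁶ m = 7257.0 km.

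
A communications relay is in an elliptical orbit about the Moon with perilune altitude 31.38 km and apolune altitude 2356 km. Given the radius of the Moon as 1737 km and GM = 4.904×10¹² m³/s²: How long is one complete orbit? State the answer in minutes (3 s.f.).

r_p = 1737 + 31.38 = 1768.4 km = 1.7684×10⁶ m.
r_a = 1737 + 2356 = 4093.0 km = 4.0930×10⁶ m.
Semi-major axis a = (r_p + r_a)/2 = (1768.4 + 4093.0)/2 = 2930.7 km = 2.931×10⁶ m.
By Kepler's third law T = 2π√(a³/μ) = 2π × 2.266×10³ = 1.424×10⁴ s.
= 237.3 minutes.

T ≈ 237 minutes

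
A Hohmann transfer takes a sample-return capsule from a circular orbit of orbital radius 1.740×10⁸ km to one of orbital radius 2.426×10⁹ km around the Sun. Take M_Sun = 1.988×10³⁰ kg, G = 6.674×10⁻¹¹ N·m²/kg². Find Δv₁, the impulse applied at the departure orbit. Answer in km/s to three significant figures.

μ = GM = 6.674×10⁻¹¹ × 1.988×10³⁰ = 1.327×10²⁰ m³/s².
r₁ = 1.740×10⁸ km = 1.740×10¹¹ m.
r₂ = 2.426×10⁹ km = 2.426×10¹² m.
Transfer ellipse a_t = (r₁ + r₂)/2 = 1.300×10¹² m.
At r₁: circular v_c1 = √(μ/r₁) = 27610 m/s; transfer-perihelion v_p = √[μ(2/r₁ − 1/a_t)] = 37720 m/s.
Δv₁ = v_p − v_c1 = 10110 m/s.
= 10.11 km/s.

Δv ≈ 10.1 km/s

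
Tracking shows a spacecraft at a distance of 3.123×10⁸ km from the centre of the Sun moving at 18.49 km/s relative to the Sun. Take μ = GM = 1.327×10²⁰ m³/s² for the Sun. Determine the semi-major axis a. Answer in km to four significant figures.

r = 3.123×10¹¹ m.
Specific orbital energy ε = v²/2 − μ/r = (18490)²/2 − 1.327×10²⁰/3.123×10¹¹ = -2.540×10⁸ J/kg.
Since ε = −μ/(2a), a = −μ/(2ε) = 2.612×10¹¹ m = 2.6125×10⁸ km.

a ≈ 2.612×10⁸ km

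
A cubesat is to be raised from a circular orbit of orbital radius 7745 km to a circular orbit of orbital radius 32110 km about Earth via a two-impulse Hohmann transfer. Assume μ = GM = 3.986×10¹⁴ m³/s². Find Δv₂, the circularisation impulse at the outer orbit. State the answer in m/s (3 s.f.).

r₁ = 7745 km = 7.745×10⁶ m.
r₂ = 32110 km = 3.211×10⁷ m.
Transfer ellipse a_t = (r₁ + r₂)/2 = 1.993×10⁷ m.
At r₁: circular v_c1 = √(μ/r₁) = 7174 m/s; transfer-perigee v_p = √[μ(2/r₁ − 1/a_t)] = 9107 m/s.
At r₂: circular v_c2 = √(μ/r₂) = 3523 m/s; transfer-apogee v_a = √[μ(2/r₂ − 1/a_t)] = 2197 m/s.
Δv₂ = v_c2 − v_a = 1327 m/s.

Δv ≈ 1330 m/s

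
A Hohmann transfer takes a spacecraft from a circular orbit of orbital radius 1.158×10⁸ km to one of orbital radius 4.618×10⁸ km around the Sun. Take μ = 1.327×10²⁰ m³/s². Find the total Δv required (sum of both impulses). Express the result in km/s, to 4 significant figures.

Δv_total ≈ 15.17 km/s

r₁ = 1.158×10⁸ km = 1.158×10¹¹ m.
r₂ = 4.618×10⁸ km = 4.618×10¹¹ m.
Transfer ellipse a_t = (r₁ + r₂)/2 = 2.888×10¹¹ m.
At r₁: circular v_c1 = √(μ/r₁) = 33850 m/s; transfer-perihelion v_p = √[μ(2/r₁ − 1/a_t)] = 42810 m/s.
Δv₁ = v_p − v_c1 = 8955 m/s.
At r₂: circular v_c2 = √(μ/r₂) = 16950 m/s; transfer-aphelion v_a = √[μ(2/r₂ − 1/a_t)] = 10730 m/s.
Δv₂ = v_c2 − v_a = 6217 m/s.
Total Δv = Δv₁ + Δv₂ = 15170 m/s = 15.17 km/s.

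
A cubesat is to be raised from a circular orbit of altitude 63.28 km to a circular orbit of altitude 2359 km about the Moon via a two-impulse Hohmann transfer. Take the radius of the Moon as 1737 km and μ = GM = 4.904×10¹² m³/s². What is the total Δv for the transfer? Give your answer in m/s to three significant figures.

Δv_total ≈ 534 m/s

r₁ = 1737 + 63.28 = 1800.3 km = 1.8003×10⁶ m.
r₂ = 1737 + 2359 = 4096.0 km = 4.0960×10⁶ m.
Transfer ellipse a_t = (r₁ + r₂)/2 = 2.948×10⁶ m.
At r₁: circular v_c1 = √(μ/r₁) = 1650 m/s; transfer-perilune v_p = √[μ(2/r₁ − 1/a_t)] = 1945 m/s.
Δv₁ = v_p − v_c1 = 294.9 m/s.
At r₂: circular v_c2 = √(μ/r₂) = 1094 m/s; transfer-apolune v_a = √[μ(2/r₂ − 1/a_t)] = 855.0 m/s.
Δv₂ = v_c2 − v_a = 239.1 m/s.
Total Δv = Δv₁ + Δv₂ = 534.1 m/s.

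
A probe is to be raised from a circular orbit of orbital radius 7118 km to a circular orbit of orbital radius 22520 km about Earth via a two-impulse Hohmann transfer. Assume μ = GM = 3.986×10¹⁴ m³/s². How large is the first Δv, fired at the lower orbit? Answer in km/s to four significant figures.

Δv ≈ 1.742 km/s

r₁ = 7118 km = 7.118×10⁶ m.
r₂ = 22520 km = 2.252×10⁷ m.
Transfer ellipse a_t = (r₁ + r₂)/2 = 1.482×10⁷ m.
At r₁: circular v_c1 = √(μ/r₁) = 7483 m/s; transfer-perigee v_p = √[μ(2/r₁ − 1/a_t)] = 9225 m/s.
Δv₁ = v_p − v_c1 = 1742 m/s.
= 1.742 km/s.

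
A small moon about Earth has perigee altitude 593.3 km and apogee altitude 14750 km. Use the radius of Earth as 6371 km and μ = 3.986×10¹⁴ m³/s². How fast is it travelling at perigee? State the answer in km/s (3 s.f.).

v ≈ 9.28 km/s

r_p = 6371 + 593.3 = 6964.3 km = 6.9643×10⁶ m.
r_a = 6371 + 14750 = 21121 km = 2.1121×10⁷ m.
Semi-major axis a = (r_p + r_a)/2 = 14043 km = 1.404×10⁷ m.
Vis-viva: v² = μ(2/r − 1/a) = 3.986×10¹⁴ × (2.872×10⁻⁷ − 7.121×10⁻⁸) = 8.608×10⁷ m²/s².
v = 9278 m/s = 9.278 km/s.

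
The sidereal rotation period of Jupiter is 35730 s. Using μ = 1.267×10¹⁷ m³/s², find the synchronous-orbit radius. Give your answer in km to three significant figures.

A synchronous orbit has period T, so by Kepler's third law a = (μT²/4π²)^(1/3).
μT²/4π² = 1.267×10¹⁷ × (3.573×10⁴)² / 39.48 = 4.097×10²⁴ m³.
a = 1.600×10⁸ m = 1.6002×10⁵ km.

r_sync ≈ 1.60×10⁵ km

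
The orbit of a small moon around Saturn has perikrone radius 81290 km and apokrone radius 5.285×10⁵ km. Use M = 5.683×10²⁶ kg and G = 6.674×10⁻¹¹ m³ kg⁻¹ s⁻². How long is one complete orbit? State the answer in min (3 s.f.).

T ≈ 2860 min

μ = GM = 6.674×10⁻¹¹ × 5.683×10²⁶ = 3.793×10¹⁶ m³/s².
Semi-major axis a = (r_p + r_a)/2 = (81290 + 5.2850×10⁵)/2 = 3.0490×10⁵ km = 3.049×10⁸ m.
By Kepler's third law T = 2π√(a³/μ) = 2π × 2.734×10⁴ = 1.718×10⁵ s.
= 2863 min.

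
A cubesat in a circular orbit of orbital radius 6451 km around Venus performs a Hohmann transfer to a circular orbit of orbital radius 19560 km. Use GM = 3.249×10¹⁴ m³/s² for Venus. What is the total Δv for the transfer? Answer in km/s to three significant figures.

Δv_total ≈ 2.81 km/s

r₁ = 6451 km = 6.451×10⁶ m.
r₂ = 19560 km = 1.956×10⁷ m.
Transfer ellipse a_t = (r₁ + r₂)/2 = 1.301×10⁷ m.
At r₁: circular v_c1 = √(μ/r₁) = 7097 m/s; transfer-periapsis v_p = √[μ(2/r₁ − 1/a_t)] = 8703 m/s.
Δv₁ = v_p − v_c1 = 1606 m/s.
At r₂: circular v_c2 = √(μ/r₂) = 4076 m/s; transfer-apoapsis v_a = √[μ(2/r₂ − 1/a_t)] = 2870 m/s.
Δv₂ = v_c2 − v_a = 1205 m/s.
Total Δv = Δv₁ + Δv₂ = 2812 m/s = 2.812 km/s.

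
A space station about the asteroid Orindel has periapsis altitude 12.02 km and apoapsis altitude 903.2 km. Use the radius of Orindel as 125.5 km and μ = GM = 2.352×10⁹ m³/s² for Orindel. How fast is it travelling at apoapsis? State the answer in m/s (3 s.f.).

v ≈ 23.2 m/s

r_p = 125.5 + 12.02 = 137.52 km = 1.3752×10⁵ m.
r_a = 125.5 + 903.2 = 1028.7 km = 1.0287×10⁶ m.
Semi-major axis a = (r_p + r_a)/2 = 583.11 km = 5.831×10⁵ m.
Vis-viva: v² = μ(2/r − 1/a) = 2.352×10⁹ × (1.944×10⁻⁶ − 1.715×10⁻⁶) = 5.392×10² m²/s².
v = 23.22 m/s.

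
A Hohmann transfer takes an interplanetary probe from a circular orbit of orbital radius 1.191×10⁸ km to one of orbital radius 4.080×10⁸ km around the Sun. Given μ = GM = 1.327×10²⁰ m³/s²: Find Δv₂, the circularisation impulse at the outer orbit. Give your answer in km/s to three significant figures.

r₁ = 1.191×10⁸ km = 1.191×10¹¹ m.
r₂ = 4.080×10⁸ km = 4.080×10¹¹ m.
Transfer ellipse a_t = (r₁ + r₂)/2 = 2.636×10¹¹ m.
At r₁: circular v_c1 = √(μ/r₁) = 33380 m/s; transfer-perihelion v_p = √[μ(2/r₁ − 1/a_t)] = 41530 m/s.
At r₂: circular v_c2 = √(μ/r₂) = 18030 m/s; transfer-aphelion v_a = √[μ(2/r₂ − 1/a_t)] = 12120 m/s.
Δv₂ = v_c2 − v_a = 5911 m/s.
= 5.911 km/s.

Δv ≈ 5.91 km/s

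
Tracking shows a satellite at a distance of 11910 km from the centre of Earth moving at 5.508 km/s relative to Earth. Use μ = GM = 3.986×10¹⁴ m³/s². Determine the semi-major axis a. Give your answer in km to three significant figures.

a ≈ 10900 km

r = 1.191×10⁷ m.
Specific orbital energy ε = v²/2 − μ/r = (5508)²/2 − 3.986×10¹⁴/1.191×10⁷ = -1.830×10⁷ J/kg.
Since ε = −μ/(2a), a = −μ/(2ε) = 1.089×10⁷ m = 10892 km.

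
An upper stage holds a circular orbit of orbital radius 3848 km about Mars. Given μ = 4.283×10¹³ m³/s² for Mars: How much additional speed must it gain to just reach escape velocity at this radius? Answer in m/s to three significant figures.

r = 3848 km = 3.848×10⁶ m.
Circular speed v_c = √(μ/r) = 3336 m/s.
Escape speed v_esc = √(2μ/r) = √2 × v_c = 4718 m/s.
Δv = v_esc − v_c = 1382 m/s.

Δv ≈ 1380 m/s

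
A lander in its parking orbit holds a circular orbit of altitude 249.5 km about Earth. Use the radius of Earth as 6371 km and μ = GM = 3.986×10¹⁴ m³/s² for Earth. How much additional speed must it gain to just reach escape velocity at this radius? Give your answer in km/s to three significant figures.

r = 6371 + 249.5 = 6620.5 km = 6.6205×10⁶ m.
Circular speed v_c = √(μ/r) = 7759 m/s.
Escape speed v_esc = √(2μ/r) = √2 × v_c = 10970 m/s.
Δv = v_esc − v_c = 3214 m/s = 3.214 km/s.

Δv ≈ 3.21 km/s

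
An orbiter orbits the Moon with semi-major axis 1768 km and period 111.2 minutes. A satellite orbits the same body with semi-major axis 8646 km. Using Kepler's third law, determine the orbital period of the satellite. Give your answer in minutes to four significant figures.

Kepler's third law: T² ∝ a³, so T₂ = T₁ (a₂/a₁)^(3/2).
a₂/a₁ = 4.890, (a₂/a₁)^(3/2) = 10.81.
T₂ = 111.2 × 10.81 = 1203 minutes.

T₂ ≈ 1203 minutes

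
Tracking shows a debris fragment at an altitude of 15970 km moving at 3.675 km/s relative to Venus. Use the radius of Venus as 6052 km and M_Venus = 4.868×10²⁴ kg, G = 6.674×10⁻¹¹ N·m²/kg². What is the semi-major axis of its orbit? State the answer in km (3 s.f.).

μ = GM = 6.674×10⁻¹¹ × 4.868×10²⁴ = 3.249×10¹⁴ m³/s².
r = 6052 + 15970 = 22022 km = 2.202×10⁷ m.
Vis-viva rearranged: 1/a = 2/r − v²/μ = 9.082×10⁻⁸ − 4.157×10⁻⁸ = 4.925×10⁻⁸ m⁻¹.
a = 2.031×10⁷ m = 20305 km.

a ≈ 20300 km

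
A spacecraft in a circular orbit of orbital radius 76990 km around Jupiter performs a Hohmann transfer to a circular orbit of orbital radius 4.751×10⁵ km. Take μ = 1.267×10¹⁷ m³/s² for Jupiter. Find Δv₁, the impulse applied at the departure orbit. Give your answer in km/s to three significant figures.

r₁ = 76990 km = 7.699×10⁷ m.
r₂ = 4.751×10⁵ km = 4.751×10⁸ m.
Transfer ellipse a_t = (r₁ + r₂)/2 = 2.760×10⁸ m.
At r₁: circular v_c1 = √(μ/r₁) = 40570 m/s; transfer-perijove v_p = √[μ(2/r₁ − 1/a_t)] = 53220 m/s.
Δv₁ = v_p − v_c1 = 12650 m/s.
= 12.65 km/s.

Δv ≈ 12.7 km/s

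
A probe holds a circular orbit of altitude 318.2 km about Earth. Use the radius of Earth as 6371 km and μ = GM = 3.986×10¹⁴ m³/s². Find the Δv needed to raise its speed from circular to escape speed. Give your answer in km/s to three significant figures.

r = 6371 + 318.2 = 6689.2 km = 6.6892×10⁶ m.
Circular speed v_c = √(μ/r) = 7719 m/s.
Escape speed v_esc = √(2μ/r) = √2 × v_c = 10920 m/s.
Δv = v_esc − v_c = 3197 m/s = 3.197 km/s.

Δv ≈ 3.20 km/s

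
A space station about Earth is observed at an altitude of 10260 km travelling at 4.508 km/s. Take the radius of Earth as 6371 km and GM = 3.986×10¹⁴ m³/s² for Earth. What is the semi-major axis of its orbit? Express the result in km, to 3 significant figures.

a ≈ 14400 km

r = 6371 + 10260 = 16631 km = 1.663×10⁷ m.
Specific orbital energy ε = v²/2 − μ/r = (4508)²/2 − 3.986×10¹⁴/1.663×10⁷ = -1.381×10⁷ J/kg.
Since ε = −μ/(2a), a = −μ/(2ε) = 1.444×10⁷ m = 14435 km.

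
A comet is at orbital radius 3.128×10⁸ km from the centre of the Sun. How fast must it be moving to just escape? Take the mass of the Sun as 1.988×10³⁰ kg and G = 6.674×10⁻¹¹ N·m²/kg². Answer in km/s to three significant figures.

μ = GM = 6.674×10⁻¹¹ × 1.988×10³⁰ = 1.327×10²⁰ m³/s².
r = 3.128×10⁸ km = 3.128×10¹¹ m.
Escape speed v_esc = √(2μ/r) = √(2 × 1.327×10²⁰ / 3.128×10¹¹) = √(8.483×10⁸) = 29130 m/s.
= 29.13 km/s.

v_esc ≈ 29.1 km/s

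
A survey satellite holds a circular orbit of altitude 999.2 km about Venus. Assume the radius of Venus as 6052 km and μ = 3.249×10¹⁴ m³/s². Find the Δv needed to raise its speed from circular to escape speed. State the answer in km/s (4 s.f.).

r = 6052 + 999.2 = 7051.2 km = 7.0512×10⁶ m.
Circular speed v_c = √(μ/r) = 6788 m/s.
Escape speed v_esc = √(2μ/r) = √2 × v_c = 9600 m/s.
Δv = v_esc − v_c = 2812 m/s = 2.812 km/s.

Δv ≈ 2.812 km/s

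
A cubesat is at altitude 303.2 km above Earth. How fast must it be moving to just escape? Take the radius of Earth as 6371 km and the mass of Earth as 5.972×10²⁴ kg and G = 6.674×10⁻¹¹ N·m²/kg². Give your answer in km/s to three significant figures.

μ = GM = 6.674×10⁻¹¹ × 5.972×10²⁴ = 3.986×10¹⁴ m³/s².
r = 6371 + 303.2 = 6674.2 km = 6.6742×10⁶ m.
Escape speed v_esc = √(2μ/r) = √(2 × 3.986×10¹⁴ / 6.674×10⁶) = √(1.194×10⁸) = 10930 m/s.
= 10.93 km/s.

v_esc ≈ 10.9 km/s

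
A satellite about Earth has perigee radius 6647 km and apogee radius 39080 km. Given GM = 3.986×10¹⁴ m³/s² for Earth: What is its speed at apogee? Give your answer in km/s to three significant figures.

Semi-major axis a = (r_p + r_a)/2 = 22864 km = 2.286×10⁷ m.
Vis-viva: v² = μ(2/r − 1/a) = 3.986×10¹⁴ × (5.118×10⁻⁸ − 4.374×10⁻⁸) = 2.965×10⁶ m²/s².
v = 1722 m/s = 1.722 km/s.

v ≈ 1.72 km/s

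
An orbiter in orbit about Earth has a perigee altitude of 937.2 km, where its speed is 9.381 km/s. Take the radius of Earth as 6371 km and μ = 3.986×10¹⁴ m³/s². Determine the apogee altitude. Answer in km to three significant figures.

r_p = 6371 + 937.2 = 7308.2 km = 7.308×10⁶ m.
Specific energy ε = v²/2 − μ/r = -1.054×10⁷ J/kg, so a = −μ/(2ε) = 1.891×10⁷ m.
The apsides satisfy r_p + r_a = 2a, so the apogee radius is 2a − r_p = 3.051×10⁷ m = 30510 km.
Apogee altitude = 30510 − 6371 = 24139 km.

apogee altitude ≈ 24100 km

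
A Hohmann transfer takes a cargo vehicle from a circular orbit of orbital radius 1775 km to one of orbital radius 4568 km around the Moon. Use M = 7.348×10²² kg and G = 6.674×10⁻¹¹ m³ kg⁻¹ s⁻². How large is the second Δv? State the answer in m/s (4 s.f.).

Δv ≈ 261.0 m/s

μ = GM = 6.674×10⁻¹¹ × 7.348×10²² = 4.904×10¹² m³/s².
r₁ = 1775 km = 1.775×10⁶ m.
r₂ = 4568 km = 4.568×10⁶ m.
Transfer ellipse a_t = (r₁ + r₂)/2 = 3.172×10⁶ m.
At r₁: circular v_c1 = √(μ/r₁) = 1662 m/s; transfer-perilune v_p = √[μ(2/r₁ − 1/a_t)] = 1995 m/s.
At r₂: circular v_c2 = √(μ/r₂) = 1036 m/s; transfer-apolune v_a = √[μ(2/r₂ − 1/a_t)] = 775.1 m/s.
Δv₂ = v_c2 − v_a = 261.0 m/s.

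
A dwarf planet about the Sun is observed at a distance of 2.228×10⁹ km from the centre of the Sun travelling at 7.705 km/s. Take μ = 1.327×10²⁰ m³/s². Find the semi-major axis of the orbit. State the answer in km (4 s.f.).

a ≈ 2.221×10⁹ km

r = 2.228×10¹² m.
Specific orbital energy ε = v²/2 − μ/r = (7705)²/2 − 1.327×10²⁰/2.228×10¹² = -2.988×10⁷ J/kg.
Since ε = −μ/(2a), a = −μ/(2ε) = 2.221×10¹² m = 2.2208×10⁹ km.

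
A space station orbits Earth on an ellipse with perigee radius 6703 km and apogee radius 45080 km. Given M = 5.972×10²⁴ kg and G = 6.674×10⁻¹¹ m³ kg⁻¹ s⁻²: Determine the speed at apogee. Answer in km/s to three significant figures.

μ = GM = 6.674×10⁻¹¹ × 5.972×10²⁴ = 3.986×10¹⁴ m³/s².
Semi-major axis a = (r_p + r_a)/2 = 25892 km = 2.589×10⁷ m.
Vis-viva: v² = μ(2/r − 1/a) = 3.986×10¹⁴ × (4.437×10⁻⁸ − 3.862×10⁻⁸) = 2.289×10⁶ m²/s².
v = 1513 m/s = 1.513 km/s.

v ≈ 1.51 km/s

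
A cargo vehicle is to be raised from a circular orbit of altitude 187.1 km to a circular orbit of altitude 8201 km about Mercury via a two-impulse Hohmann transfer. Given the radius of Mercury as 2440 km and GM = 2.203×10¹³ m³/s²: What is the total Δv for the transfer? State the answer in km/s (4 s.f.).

r₁ = 2440 + 187.1 = 2627.1 km = 2.6271×10⁶ m.
r₂ = 2440 + 8201 = 10641 km = 1.0641×10⁷ m.
Transfer ellipse a_t = (r₁ + r₂)/2 = 6.634×10⁶ m.
At r₁: circular v_c1 = √(μ/r₁) = 2896 m/s; transfer-periherm v_p = √[μ(2/r₁ − 1/a_t)] = 3668 m/s.
Δv₁ = v_p − v_c1 = 771.7 m/s.
At r₂: circular v_c2 = √(μ/r₂) = 1439 m/s; transfer-apoherm v_a = √[μ(2/r₂ − 1/a_t)] = 905.5 m/s.
Δv₂ = v_c2 − v_a = 533.4 m/s.
Total Δv = Δv₁ + Δv₂ = 1305 m/s = 1.305 km/s.

Δv_total ≈ 1.305 km/s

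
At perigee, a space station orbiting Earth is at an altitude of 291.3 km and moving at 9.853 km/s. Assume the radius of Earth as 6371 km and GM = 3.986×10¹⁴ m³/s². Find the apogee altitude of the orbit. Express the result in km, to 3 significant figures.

apogee altitude ≈ 22300 km

r_p = 6371 + 291.3 = 6662.3 km = 6.662×10⁶ m.
Specific energy ε = v²/2 − μ/r = -1.129×10⁷ J/kg, so a = −μ/(2ε) = 1.766×10⁷ m.
The apsides satisfy r_p + r_a = 2a, so the apogee radius is 2a − r_p = 2.865×10⁷ m = 28648 km.
Apogee altitude = 28648 − 6371 = 22277 km.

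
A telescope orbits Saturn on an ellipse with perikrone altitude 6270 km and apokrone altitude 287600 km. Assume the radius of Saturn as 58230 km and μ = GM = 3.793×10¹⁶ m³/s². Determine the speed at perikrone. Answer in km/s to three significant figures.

r_p = 58230 + 6270 = 64500 km = 6.4500×10⁷ m.
r_a = 58230 + 287600 = 345830 km = 3.4583×10⁸ m.
Semi-major axis a = (r_p + r_a)/2 = 2.0516×10⁵ km = 2.052×10⁸ m.
Vis-viva: v² = μ(2/r − 1/a) = 3.793×10¹⁶ × (3.101×10⁻⁸ − 4.874×10⁻⁹) = 9.912×10⁸ m²/s².
v = 31480 m/s = 31.48 km/s.

v ≈ 31.5 km/s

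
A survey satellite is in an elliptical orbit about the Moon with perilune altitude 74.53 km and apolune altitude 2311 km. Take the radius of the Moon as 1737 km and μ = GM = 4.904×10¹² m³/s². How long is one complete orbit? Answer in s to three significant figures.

T ≈ 14200 s

r_p = 1737 + 74.53 = 1811.5 km = 1.8115×10⁶ m.
r_a = 1737 + 2311 = 4048.0 km = 4.0480×10⁶ m.
Semi-major axis a = (r_p + r_a)/2 = (1811.5 + 4048.0)/2 = 2929.8 km = 2.930×10⁶ m.
By Kepler's third law T = 2π√(a³/μ) = 2π × 2.265×10³ = 1.423×10⁴ s.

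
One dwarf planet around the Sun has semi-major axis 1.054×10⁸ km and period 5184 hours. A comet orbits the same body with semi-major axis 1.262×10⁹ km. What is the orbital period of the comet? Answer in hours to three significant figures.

T₂ ≈ 2.15×10⁵ hours

Kepler's third law: T² ∝ a³, so T₂ = T₁ (a₂/a₁)^(3/2).
a₂/a₁ = 11.97, (a₂/a₁)^(3/2) = 41.43.
T₂ = 5184 × 41.43 = 2.148×10⁵ hours.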